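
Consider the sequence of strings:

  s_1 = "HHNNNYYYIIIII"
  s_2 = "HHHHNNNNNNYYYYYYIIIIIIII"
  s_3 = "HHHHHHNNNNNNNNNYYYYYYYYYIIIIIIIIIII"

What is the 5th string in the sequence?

The n-th term is 2n H's then 3n N's then 3n Y's then 3n+2 I's (n = 1, 2, …).
For term 5, n = 5, so the run lengths are 10, 15, 15, 17.

HHHHHHHHHHNNNNNNNNNNNNNNNYYYYYYYYYYYYYYYIIIIIIIIIIIIIIIII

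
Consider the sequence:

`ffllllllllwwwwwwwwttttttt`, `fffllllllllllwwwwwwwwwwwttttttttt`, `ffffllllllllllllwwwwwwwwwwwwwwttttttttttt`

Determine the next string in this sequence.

fffffllllllllllllllwwwwwwwwwwwwwwwwwttttttttttttt

Term n consists of n-1 f's, followed by 2n+2 l's, followed by 3n-1 w's, followed by 2n+1 t's, where the shown terms are n = 3, 4, 5.
Setting n = 6 gives 5, 14, 17, 13 characters in each block.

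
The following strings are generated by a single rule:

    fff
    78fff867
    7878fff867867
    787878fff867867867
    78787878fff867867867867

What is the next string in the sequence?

Each term wraps the previous one in 78 on the left and 867 on the right.
Applying this once more to 78787878fff867867867867:

7878787878fff867867867867867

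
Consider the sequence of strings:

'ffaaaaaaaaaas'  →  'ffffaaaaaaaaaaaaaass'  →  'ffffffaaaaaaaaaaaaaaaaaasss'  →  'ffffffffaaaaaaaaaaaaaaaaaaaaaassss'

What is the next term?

Each string has the form f^{2n-2} a^{4n+2} s^{n-1}, where the shown terms are n = 2, 3, 4, 5.
Setting n = 6 gives 10, 26, 5 characters in each block.

ffffffffffaaaaaaaaaaaaaaaaaaaaaaaaaasssss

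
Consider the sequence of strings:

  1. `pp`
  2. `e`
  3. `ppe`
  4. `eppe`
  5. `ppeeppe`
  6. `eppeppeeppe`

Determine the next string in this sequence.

Each term (from the third on) is the two preceding terms concatenated in order: term 3 = pp·e = ppe.
Continuing: ppeeppe · eppeppeeppe gives term 7.

ppeeppeeppeppeeppe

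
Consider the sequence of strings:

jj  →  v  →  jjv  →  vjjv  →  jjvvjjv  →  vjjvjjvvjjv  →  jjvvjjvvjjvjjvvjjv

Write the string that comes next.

Each term (from the third on) is the two preceding terms concatenated in order: term 3 = jj·v = jjv.
Continuing: vjjvjjvvjjv · jjvvjjvvjjvjjvvjjv gives term 8.

vjjvjjvvjjvjjvvjjvvjjvjjvvjjv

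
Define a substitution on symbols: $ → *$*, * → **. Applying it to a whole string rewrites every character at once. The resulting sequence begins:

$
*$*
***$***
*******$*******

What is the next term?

***************$***************

Applying the rule to each of the 15 symbols of *******$******* gives the pieces ** ** ** ** ** ** ** *$* ** ** ** ** ** ** **, which concatenate to the answer.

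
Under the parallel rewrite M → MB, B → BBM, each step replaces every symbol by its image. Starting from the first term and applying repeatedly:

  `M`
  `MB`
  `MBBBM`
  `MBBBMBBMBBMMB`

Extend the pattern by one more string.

φ(MBBBMBBMBBMMB) expands symbol-by-symbol to MB BBM BBM BBM MB BBM BBM MB BBM BBM MB MB BBM; joining the 13 pieces gives the next term.

MBBBMBBMBBMMBBBMBBMMBBBMBBMMBMBBBM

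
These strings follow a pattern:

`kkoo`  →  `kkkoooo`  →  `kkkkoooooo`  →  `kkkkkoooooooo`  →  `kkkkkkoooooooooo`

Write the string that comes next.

kkkkkkkoooooooooooo

Term n consists of n+1 k's, followed by 2n o's (n = 1, 2, …).
For the next term, n = 6, so the run lengths are 7, 12.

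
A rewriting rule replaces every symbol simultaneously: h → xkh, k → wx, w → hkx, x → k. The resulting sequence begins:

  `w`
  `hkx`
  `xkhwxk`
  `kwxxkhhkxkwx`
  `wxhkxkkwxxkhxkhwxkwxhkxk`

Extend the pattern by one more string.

Applying the rule to each of the 24 symbols of wxhkxkkwxxkhxkhwxkwxhkxk gives the pieces hkx k xkh wx k wx wx hkx k k wx xkh k wx xkh hkx k wx hkx k xkh wx k wx, which concatenate to the answer.

hkxkxkhwxkwxwxhkxkkwxxkhkwxxkhhkxkwxhkxkxkhwxkwx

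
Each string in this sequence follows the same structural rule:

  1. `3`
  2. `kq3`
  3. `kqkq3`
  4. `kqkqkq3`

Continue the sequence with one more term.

kqkqkqkq3

Each term is the previous one with kq prepended.
So the next term is kq·kqkqkq3.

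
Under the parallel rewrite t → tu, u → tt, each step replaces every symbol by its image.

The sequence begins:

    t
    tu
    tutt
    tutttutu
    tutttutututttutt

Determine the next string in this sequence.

Replace each of the 16 characters of tutttutututttutt in place — tu tt tu tu tu tt tu tt tu tt tu tu tu tt tu tu — and concatenate.

tutttutututttutttutttutututttutu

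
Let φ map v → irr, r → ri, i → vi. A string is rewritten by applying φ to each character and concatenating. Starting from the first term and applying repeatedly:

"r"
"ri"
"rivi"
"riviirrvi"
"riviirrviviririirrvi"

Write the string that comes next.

riviirrviviririirrviirrviriviriviviririirrvi

Applying the rule to each of the 20 symbols of riviirrviviririirrvi gives the pieces ri vi irr vi vi ri ri irr vi irr vi ri vi ri vi vi ri ri irr vi, which concatenate to the answer.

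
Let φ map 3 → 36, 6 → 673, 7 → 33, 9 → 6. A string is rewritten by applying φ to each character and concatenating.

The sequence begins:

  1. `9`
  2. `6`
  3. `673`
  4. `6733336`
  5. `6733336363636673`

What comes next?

67333363636366733667336673366736733336

Replace each of the 16 characters of 6733336363636673 in place — 673 33 36 36 36 36 673 36 673 36 673 36 673 673 33 36 — and concatenate.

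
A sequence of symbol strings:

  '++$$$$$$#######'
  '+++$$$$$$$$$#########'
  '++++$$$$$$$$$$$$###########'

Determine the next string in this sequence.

+++++$$$$$$$$$$$$$$$#############

Reading off run lengths: + runs 2, 3, 4; $ runs 6, 9, 12; # runs 7, 9, 11 — each is linear in n, where the shown terms are n = 2, 3, 4.
For the next term, n = 5, so the run lengths are 5, 15, 13.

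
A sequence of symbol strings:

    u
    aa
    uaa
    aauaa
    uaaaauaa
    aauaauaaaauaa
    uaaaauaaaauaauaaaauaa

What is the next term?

aauaauaaaauaauaaaauaaaauaauaaaauaa

From term 3 onward, concatenate the second-to-last term with the last: u·aa = uaa, aa·uaa = aauaa, …
So term 8 is aauaauaaaauaa·uaaaauaaaauaauaaaauaa.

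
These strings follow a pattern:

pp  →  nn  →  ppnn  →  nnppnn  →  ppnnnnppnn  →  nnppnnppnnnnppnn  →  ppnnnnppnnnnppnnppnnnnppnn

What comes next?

nnppnnppnnnnppnnppnnnnppnnnnppnnppnnnnppnn

This is a Fibonacci-style word recurrence s(k) = s(k−2)·s(k−1): e.g. pp·nn = ppnn.
Continuing: nnppnnppnnnnppnn · ppnnnnppnnnnppnnppnnnnppnn gives term 8.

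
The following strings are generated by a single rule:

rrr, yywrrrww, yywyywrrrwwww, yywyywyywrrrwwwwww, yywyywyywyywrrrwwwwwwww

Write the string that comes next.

s(k+1) = yyw·s(k)·ww, so each term gains yyw as a prefix and ww as a suffix.
Applying this once more to yywyywyywyywrrrwwwwwwww:

yywyywyywyywyywrrrwwwwwwwwww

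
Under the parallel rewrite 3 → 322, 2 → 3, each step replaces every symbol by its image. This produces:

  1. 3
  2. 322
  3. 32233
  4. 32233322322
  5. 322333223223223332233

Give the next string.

3223332232232233322333223332232232233322322

Replace each of the 21 characters of 322333223223223332233 in place — 322 3 3 322 322 322 3 3 322 3 3 322 3 3 322 322 322 3 3 322 322 — and concatenate.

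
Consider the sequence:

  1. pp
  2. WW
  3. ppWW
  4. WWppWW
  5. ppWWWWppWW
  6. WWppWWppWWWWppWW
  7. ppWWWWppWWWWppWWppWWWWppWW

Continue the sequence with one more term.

WWppWWppWWWWppWWppWWWWppWWWWppWWppWWWWppWW

From term 3 onward, concatenate the second-to-last term with the last: pp·WW = ppWW, WW·ppWW = WWppWW, …
The next term joins WWppWWppWWWWppWW and ppWWWWppWWWWppWWppWWWWppWW.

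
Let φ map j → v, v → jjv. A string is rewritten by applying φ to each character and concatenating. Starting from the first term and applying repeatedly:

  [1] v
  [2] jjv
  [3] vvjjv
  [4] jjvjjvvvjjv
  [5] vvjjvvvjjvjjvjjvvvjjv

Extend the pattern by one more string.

Replace each of the 21 characters of vvjjvvvjjvjjvjjvvvjjv in place — jjv jjv v v jjv jjv jjv v v jjv v v jjv v v jjv jjv jjv v v jjv — and concatenate.

jjvjjvvvjjvjjvjjvvvjjvvvjjvvvjjvjjvjjvvvjjv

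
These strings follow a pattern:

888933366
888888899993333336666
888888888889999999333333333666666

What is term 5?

888888888888888888899999999999993333333333333336666666666

The n-th term is 4n-1 8's then 3n-2 9's then 3n 3's then 2n 6's (n = 1, 2, …).
At n = 5 the blocks have lengths 19, 13, 15, 10.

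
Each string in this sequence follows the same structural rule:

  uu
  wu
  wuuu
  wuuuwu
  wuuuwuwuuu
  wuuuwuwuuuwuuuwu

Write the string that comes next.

From term 3 onward, concatenate the last term with the second-to-last: wu·uu = wuuu, wuuu·wu = wuuuwu, …
Continuing: wuuuwuwuuuwuuuwu · wuuuwuwuuu gives term 7.

wuuuwuwuuuwuuuwuwuuuwuwuuu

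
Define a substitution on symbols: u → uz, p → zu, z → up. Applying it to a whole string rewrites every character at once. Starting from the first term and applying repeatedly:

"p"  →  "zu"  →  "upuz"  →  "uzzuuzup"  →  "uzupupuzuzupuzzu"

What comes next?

Applying the rule to each of the 16 symbols of uzupupuzuzupuzzu gives the pieces uz up uz zu uz zu uz up uz up uz zu uz up up uz, which concatenate to the answer.

uzupuzzuuzzuuzupuzupuzzuuzupupuz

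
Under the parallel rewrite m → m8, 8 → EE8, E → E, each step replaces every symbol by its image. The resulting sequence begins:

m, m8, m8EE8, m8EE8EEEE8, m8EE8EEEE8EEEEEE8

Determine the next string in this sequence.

m8EE8EEEE8EEEEEE8EEEEEEEE8

Replace each of the 17 characters of m8EE8EEEE8EEEEEE8 in place — m8 EE8 E E EE8 E E E E EE8 E E E E E E EE8 — and concatenate.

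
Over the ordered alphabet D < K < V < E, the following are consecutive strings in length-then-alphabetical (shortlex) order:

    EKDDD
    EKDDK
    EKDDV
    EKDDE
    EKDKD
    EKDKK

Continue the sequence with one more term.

EKDKV

Find the rightmost character of EKDKK below E, bump it to the next letter, and reset everything to its right to D.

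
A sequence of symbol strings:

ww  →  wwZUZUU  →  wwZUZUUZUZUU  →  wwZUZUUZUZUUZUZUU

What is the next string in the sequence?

wwZUZUUZUZUUZUZUUZUZUU

Every step adds ZUZUU to the end: s(k+1) = s(k)·ZUZUU.
One more step from wwZUZUUZUZUUZUZUU gives the answer.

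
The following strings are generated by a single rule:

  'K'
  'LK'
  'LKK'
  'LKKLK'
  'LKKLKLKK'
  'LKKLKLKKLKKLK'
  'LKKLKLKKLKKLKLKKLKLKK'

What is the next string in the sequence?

LKKLKLKKLKKLKLKKLKLKKLKKLKLKKLKKLK

From term 3 onward, concatenate the last term with the second-to-last: LK·K = LKK, LKK·LK = LKKLK, …
Continuing: LKKLKLKKLKKLKLKKLKLKK · LKKLKLKKLKKLK gives term 8.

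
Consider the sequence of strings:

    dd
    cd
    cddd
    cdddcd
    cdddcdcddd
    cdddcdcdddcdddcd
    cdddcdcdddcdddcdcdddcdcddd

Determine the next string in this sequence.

cdddcdcdddcdddcdcdddcdcdddcdddcdcdddcdddcd

Each term (from the third on) is the previous term followed by the one before it: term 3 = cd·dd = cddd.
Continuing: cdddcdcdddcdddcdcdddcdcddd · cdddcdcdddcdddcd gives term 8.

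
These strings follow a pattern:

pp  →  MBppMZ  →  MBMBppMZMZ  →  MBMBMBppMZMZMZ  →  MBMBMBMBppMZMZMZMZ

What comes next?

Each term wraps the previous one in MB on the left and MZ on the right.
Applying this once more to MBMBMBMBppMZMZMZMZ:

MBMBMBMBMBppMZMZMZMZMZ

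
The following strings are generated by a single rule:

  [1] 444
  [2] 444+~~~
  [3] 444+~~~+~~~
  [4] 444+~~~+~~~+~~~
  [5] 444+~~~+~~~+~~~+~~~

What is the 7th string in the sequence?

Every step adds +~~~ to the end: s(k+1) = s(k)·+~~~.
From 444+~~~+~~~+~~~+~~~, 2 further steps: 444+~~~+~~~+~~~+~~~ → 444+~~~+~~~+~~~+~~~+~~~ → (answer).

444+~~~+~~~+~~~+~~~+~~~+~~~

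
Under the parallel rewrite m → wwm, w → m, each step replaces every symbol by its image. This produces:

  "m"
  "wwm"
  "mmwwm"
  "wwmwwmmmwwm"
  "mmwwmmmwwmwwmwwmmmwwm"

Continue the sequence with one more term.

wwmwwmmmwwmwwmwwmmmwwmmmwwmmmwwmwwmwwmmmwwm

Applying the rule to each of the 21 symbols of mmwwmmmwwmwwmwwmmmwwm gives the pieces wwm wwm m m wwm wwm wwm m m wwm m m wwm m m wwm wwm wwm m m wwm, which concatenate to the answer.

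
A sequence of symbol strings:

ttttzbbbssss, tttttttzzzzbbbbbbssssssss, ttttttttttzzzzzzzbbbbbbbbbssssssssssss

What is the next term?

tttttttttttttzzzzzzzzzzbbbbbbbbbbbbssssssssssssssss

Reading off run lengths: t runs 4, 7, 10; z runs 1, 4, 7; b runs 3, 6, 9; s runs 4, 8, 12 — each is linear in n (n = 1, 2, …).
Setting n = 4 gives 13, 10, 12, 16 characters in each block.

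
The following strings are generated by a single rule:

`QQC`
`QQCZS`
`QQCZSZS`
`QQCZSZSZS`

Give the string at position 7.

Every step adds ZS to the end: s(k+1) = s(k)·ZS.
From QQCZSZSZS, 3 further steps: QQCZSZSZS → QQCZSZSZSZS → QQCZSZSZSZSZS → (answer).

QQCZSZSZSZSZSZS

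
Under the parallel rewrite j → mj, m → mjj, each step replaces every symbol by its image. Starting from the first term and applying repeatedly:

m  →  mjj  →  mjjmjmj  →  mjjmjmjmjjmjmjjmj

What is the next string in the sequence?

Rewriting the 17 symbols of mjjmjmjmjjmjmjjmj one by one yields mjj mj mj mjj mj mjj mj mjj mj mj mjj mj mjj mj mj mjj mj; concatenated:

mjjmjmjmjjmjmjjmjmjjmjmjmjjmjmjjmjmjmjjmj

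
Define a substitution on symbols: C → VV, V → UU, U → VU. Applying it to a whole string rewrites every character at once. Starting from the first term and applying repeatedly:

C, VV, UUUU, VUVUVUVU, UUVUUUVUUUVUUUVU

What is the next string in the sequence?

Replace each of the 16 characters of UUVUUUVUUUVUUUVU in place — VU VU UU VU VU VU UU VU VU VU UU VU VU VU UU VU — and concatenate.

VUVUUUVUVUVUUUVUVUVUUUVUVUVUUUVU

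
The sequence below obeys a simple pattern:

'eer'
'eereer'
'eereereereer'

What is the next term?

Every step duplicates the string.
Doubling eereereereer:

eereereereereereereereer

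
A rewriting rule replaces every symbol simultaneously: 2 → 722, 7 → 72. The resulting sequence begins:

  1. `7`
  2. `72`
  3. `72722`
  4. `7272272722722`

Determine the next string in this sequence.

Applying the rule to each of the 13 symbols of 7272272722722 gives the pieces 72 722 72 722 722 72 722 72 722 722 72 722 722, which concatenate to the answer.

7272272722722727227272272272722722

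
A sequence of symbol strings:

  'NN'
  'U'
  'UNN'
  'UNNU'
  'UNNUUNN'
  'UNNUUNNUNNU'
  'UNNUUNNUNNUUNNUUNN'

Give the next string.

Each term (from the third on) is the previous term followed by the one before it: term 3 = U·NN = UNN.
The next term joins UNNUUNNUNNUUNNUUNN and UNNUUNNUNNU.

UNNUUNNUNNUUNNUUNNUNNUUNNUNNU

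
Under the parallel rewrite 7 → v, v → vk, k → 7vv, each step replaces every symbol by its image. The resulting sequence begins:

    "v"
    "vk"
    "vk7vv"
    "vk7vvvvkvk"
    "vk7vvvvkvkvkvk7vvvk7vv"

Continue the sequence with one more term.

Replace each of the 22 characters of vk7vvvvkvkvkvk7vvvk7vv in place — vk 7vv v vk vk vk vk 7vv vk 7vv vk 7vv vk 7vv v vk vk vk 7vv v vk vk — and concatenate.

vk7vvvvkvkvkvk7vvvk7vvvk7vvvk7vvvvkvkvk7vvvvkvk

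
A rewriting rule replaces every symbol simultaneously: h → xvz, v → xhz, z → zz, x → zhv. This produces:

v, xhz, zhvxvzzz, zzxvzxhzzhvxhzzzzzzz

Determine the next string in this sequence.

Rewriting the 20 symbols of zzxvzxhzzhvxhzzzzzzz one by one yields zz zz zhv xhz zz zhv xvz zz zz xvz xhz zhv xvz zz zz zz zz zz zz zz; concatenated:

zzzzzhvxhzzzzhvxvzzzzzxvzxhzzhvxvzzzzzzzzzzzzzzz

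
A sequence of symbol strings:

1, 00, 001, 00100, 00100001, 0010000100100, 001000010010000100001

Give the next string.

0010000100100001000010010000100100

Each term (from the third on) is the previous term followed by the one before it: term 3 = 00·1 = 001.
Continuing: 001000010010000100001 · 0010000100100 gives term 8.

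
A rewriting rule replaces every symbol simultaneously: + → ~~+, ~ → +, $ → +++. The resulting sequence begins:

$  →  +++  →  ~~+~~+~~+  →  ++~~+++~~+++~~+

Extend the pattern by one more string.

Replace each of the 15 characters of ++~~+++~~+++~~+ in place — ~~+ ~~+ + + ~~+ ~~+ ~~+ + + ~~+ ~~+ ~~+ + + ~~+ — and concatenate.

~~+~~+++~~+~~+~~+++~~+~~+~~+++~~+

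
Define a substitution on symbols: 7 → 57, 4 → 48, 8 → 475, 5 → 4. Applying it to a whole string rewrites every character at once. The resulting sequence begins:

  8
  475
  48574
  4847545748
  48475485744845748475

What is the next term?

Rewriting the 20 symbols of 48475485744845748475 one by one yields 48 475 48 57 4 48 475 4 57 48 48 475 48 4 57 48 475 48 57 4; concatenated:

4847548574484754574848475484574847548574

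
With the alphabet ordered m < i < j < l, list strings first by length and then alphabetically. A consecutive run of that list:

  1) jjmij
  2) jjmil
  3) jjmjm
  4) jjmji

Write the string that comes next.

The successor of jjmji increments the rightmost position that isn't already l and resets every position after it to m.

jjmjj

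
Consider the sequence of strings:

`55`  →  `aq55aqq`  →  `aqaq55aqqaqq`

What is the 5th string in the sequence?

Each term wraps the previous one in aq on the left and aqq on the right.
From aqaq55aqqaqq, 2 further steps: aqaq55aqqaqq → aqaqaq55aqqaqqaqq → (answer).

aqaqaqaq55aqqaqqaqqaqq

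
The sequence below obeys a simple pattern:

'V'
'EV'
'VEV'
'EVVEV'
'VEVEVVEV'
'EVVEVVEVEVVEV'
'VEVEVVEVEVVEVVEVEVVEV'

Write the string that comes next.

EVVEVVEVEVVEVVEVEVVEVEVVEVVEVEVVEV

Each term (from the third on) is the two preceding terms concatenated in order: term 3 = V·EV = VEV.
The next term joins EVVEVVEVEVVEV and VEVEVVEVEVVEVVEVEVVEV.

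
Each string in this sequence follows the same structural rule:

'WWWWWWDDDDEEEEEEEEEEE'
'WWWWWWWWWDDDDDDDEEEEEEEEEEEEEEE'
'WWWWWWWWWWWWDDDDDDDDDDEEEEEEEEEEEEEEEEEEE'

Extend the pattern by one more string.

Term n consists of 3n W's, followed by 3n-2 D's, followed by 4n+3 E's, where the shown terms are n = 2, 3, 4.
For the next term, n = 5, so the run lengths are 15, 13, 23.

WWWWWWWWWWWWWWWDDDDDDDDDDDDDEEEEEEEEEEEEEEEEEEEEEEE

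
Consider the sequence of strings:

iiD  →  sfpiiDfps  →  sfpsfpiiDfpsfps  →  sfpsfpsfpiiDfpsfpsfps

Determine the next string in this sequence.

Each term wraps the previous one in sfp on the left and fps on the right.
So the next term is sfp·sfpsfpsfpiiDfpsfpsfps·fps.

sfpsfpsfpsfpiiDfpsfpsfpsfps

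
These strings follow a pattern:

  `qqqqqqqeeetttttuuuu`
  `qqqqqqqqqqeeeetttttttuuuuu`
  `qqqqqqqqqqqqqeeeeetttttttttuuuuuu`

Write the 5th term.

qqqqqqqqqqqqqqqqqqqeeeeeeetttttttttttttuuuuuuuu

Each string has the form q^{3n+1} e^{n+1} t^{2n+1} u^{n+2}, where the shown terms are n = 2, 3, 4.
For term 5, n = 6, so the run lengths are 19, 7, 13, 8.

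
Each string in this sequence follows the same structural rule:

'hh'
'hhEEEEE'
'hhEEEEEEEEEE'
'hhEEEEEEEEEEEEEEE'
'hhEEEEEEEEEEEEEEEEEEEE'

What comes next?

Each term is the previous one with EEEEE appended.
One more step from hhEEEEEEEEEEEEEEEEEEEE gives the answer.

hhEEEEEEEEEEEEEEEEEEEEEEEEE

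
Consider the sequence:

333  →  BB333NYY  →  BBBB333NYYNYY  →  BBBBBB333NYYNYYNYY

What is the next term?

BBBBBBBB333NYYNYYNYYNYY

Each term wraps the previous one in BB on the left and NYY on the right.
One more step from BBBBBB333NYYNYYNYY gives the answer.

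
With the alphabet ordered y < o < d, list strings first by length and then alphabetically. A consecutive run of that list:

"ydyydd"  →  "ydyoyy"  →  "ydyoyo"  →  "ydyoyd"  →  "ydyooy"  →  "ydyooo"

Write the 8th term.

Continuing the enumeration 2 steps past ydyooo: ydyooo → ydyood → (answer).

ydyody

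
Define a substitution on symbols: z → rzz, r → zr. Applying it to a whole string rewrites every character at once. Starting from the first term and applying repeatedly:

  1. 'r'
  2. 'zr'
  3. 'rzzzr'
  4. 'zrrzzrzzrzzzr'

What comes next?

Replace each of the 13 characters of zrrzzrzzrzzzr in place — rzz zr zr rzz rzz zr rzz rzz zr rzz rzz rzz zr — and concatenate.

rzzzrzrrzzrzzzrrzzrzzzrrzzrzzrzzzr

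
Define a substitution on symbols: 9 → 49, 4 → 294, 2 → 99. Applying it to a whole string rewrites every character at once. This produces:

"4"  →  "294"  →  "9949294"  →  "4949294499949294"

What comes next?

29449294499949294294494949294499949294

Applying the rule to each of the 16 symbols of 4949294499949294 gives the pieces 294 49 294 49 99 49 294 294 49 49 49 294 49 99 49 294, which concatenate to the answer.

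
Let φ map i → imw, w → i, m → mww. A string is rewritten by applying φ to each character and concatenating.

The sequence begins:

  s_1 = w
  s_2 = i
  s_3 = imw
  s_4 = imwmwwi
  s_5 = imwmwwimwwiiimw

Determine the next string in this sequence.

imwmwwimwwiiimwmwwiiimwimwimwmwwi

Replace each of the 15 characters of imwmwwimwwiiimw in place — imw mww i mww i i imw mww i i imw imw imw mww i — and concatenate.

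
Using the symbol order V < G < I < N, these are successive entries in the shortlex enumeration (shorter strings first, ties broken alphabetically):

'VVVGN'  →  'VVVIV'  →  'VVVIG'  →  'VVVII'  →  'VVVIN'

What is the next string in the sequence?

VVVNV

The successor of VVVIN increments the rightmost position that isn't already N and resets every position after it to V.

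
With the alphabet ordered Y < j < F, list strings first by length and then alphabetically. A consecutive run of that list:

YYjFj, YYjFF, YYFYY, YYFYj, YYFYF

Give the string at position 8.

Stepping forward 3 times from YYFYF: YYFYF → YYFjY → YYFjj, then the target.

YYFjF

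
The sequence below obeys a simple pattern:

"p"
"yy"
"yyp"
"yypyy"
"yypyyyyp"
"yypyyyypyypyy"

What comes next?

From term 3 onward, concatenate the last term with the second-to-last: yy·p = yyp, yyp·yy = yypyy, …
Continuing: yypyyyypyypyy · yypyyyyp gives term 7.

yypyyyypyypyyyypyyyyp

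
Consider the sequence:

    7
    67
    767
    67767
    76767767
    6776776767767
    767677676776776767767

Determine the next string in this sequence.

6776776767767767677676776776767767

Each term (from the third on) is the two preceding terms concatenated in order: term 3 = 7·67 = 767.
So term 8 is 6776776767767·767677676776776767767.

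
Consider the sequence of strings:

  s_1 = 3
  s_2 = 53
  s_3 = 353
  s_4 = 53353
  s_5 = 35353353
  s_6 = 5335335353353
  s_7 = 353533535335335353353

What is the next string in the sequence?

From term 3 onward, concatenate the second-to-last term with the last: 3·53 = 353, 53·353 = 53353, …
So term 8 is 5335335353353·353533535335335353353.

5335335353353353533535335335353353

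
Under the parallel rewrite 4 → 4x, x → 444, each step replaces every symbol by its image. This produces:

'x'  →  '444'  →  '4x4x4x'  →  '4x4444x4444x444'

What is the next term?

φ(4x4444x4444x444) expands symbol-by-symbol to 4x 444 4x 4x 4x 4x 444 4x 4x 4x 4x 444 4x 4x 4x; joining the 15 pieces gives the next term.

4x4444x4x4x4x4444x4x4x4x4444x4x4x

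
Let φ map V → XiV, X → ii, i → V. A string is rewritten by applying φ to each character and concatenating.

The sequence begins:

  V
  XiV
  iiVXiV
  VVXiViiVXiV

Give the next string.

Apply φ to VVXiViiVXiV symbol by symbol: V→XiV, V→XiV, X→ii, i→V, V→XiV, i→V, i→V, V→XiV, X→ii, i→V, V→XiV; joined: XiV XiV ii V XiV V V XiV ii V XiV.

XiVXiViiVXiVVVXiViiVXiV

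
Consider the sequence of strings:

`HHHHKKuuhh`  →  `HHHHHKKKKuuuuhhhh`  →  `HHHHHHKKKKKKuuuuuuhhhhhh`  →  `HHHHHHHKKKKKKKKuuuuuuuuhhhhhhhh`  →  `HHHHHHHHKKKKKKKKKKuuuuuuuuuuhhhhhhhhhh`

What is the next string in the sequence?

Reading off run lengths: H runs 4, 5, 6, 7, 8; K runs 2, 4, 6, 8, 10; u runs 2, 4, 6, 8, 10; h runs 2, 4, 6, 8, 10 — each is linear in n (n = 1, 2, …).
For the next term, n = 6, so the run lengths are 9, 12, 12, 12.

HHHHHHHHHKKKKKKKKKKKKuuuuuuuuuuuuhhhhhhhhhhhh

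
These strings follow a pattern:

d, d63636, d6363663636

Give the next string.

Every step adds 63636 to the end: s(k+1) = s(k)·63636.
Applying this once more to d6363663636:

d636366363663636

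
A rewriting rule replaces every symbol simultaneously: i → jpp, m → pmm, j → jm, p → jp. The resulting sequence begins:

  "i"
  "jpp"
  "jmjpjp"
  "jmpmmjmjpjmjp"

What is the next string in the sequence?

jmpmmjppmmpmmjmpmmjmjpjmpmmjmjp

Replace each of the 13 characters of jmpmmjmjpjmjp in place — jm pmm jp pmm pmm jm pmm jm jp jm pmm jm jp — and concatenate.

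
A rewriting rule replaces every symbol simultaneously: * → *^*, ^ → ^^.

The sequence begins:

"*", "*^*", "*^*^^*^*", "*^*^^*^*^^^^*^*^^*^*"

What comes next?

Replace each of the 20 characters of *^*^^*^*^^^^*^*^^*^* in place — *^* ^^ *^* ^^ ^^ *^* ^^ *^* ^^ ^^ ^^ ^^ *^* ^^ *^* ^^ ^^ *^* ^^ *^* — and concatenate.

*^*^^*^*^^^^*^*^^*^*^^^^^^^^*^*^^*^*^^^^*^*^^*^*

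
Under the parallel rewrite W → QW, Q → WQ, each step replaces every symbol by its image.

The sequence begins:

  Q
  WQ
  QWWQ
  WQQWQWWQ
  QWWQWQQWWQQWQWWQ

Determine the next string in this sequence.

WQQWQWWQQWWQWQQWQWWQWQQWWQQWQWWQ

φ(QWWQWQQWWQQWQWWQ) expands symbol-by-symbol to WQ QW QW WQ QW WQ WQ QW QW WQ WQ QW WQ QW QW WQ; joining the 16 pieces gives the next term.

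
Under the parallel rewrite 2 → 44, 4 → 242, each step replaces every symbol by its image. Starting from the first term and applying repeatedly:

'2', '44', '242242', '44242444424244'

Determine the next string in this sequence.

Rewriting the 14 symbols of 44242444424244 one by one yields 242 242 44 242 44 242 242 242 242 44 242 44 242 242; concatenated:

24224244242442422422422424424244242242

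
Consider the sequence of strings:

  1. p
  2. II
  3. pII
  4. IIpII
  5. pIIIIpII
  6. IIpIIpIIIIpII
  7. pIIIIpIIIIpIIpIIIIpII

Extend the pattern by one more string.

Each term (from the third on) is the two preceding terms concatenated in order: term 3 = p·II = pII.
Continuing: IIpIIpIIIIpII · pIIIIpIIIIpIIpIIIIpII gives term 8.

IIpIIpIIIIpIIpIIIIpIIIIpIIpIIIIpII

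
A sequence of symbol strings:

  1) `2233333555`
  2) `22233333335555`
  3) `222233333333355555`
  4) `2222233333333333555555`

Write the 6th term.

Term n consists of n 2's, followed by 2n+1 3's, followed by n+1 5's, where the shown terms are n = 2, 3, 4, 5.
Setting n = 7 gives 7, 15, 8 characters in each block.

222222233333333333333355555555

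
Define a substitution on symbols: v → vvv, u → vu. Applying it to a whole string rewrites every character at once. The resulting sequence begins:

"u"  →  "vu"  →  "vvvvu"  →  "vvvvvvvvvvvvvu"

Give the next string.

Applying the rule to each of the 14 symbols of vvvvvvvvvvvvvu gives the pieces vvv vvv vvv vvv vvv vvv vvv vvv vvv vvv vvv vvv vvv vu, which concatenate to the answer.

vvvvvvvvvvvvvvvvvvvvvvvvvvvvvvvvvvvvvvvvu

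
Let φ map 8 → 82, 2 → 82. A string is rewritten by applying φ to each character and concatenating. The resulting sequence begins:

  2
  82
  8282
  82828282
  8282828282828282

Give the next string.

82828282828282828282828282828282

Applying the rule to each of the 16 symbols of 8282828282828282 gives the pieces 82 82 82 82 82 82 82 82 82 82 82 82 82 82 82 82, which concatenate to the answer.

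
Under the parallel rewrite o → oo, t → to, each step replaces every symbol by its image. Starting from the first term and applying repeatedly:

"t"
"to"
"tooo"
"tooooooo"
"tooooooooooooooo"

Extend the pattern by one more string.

Rewriting the 16 symbols of tooooooooooooooo one by one yields to oo oo oo oo oo oo oo oo oo oo oo oo oo oo oo; concatenated:

tooooooooooooooooooooooooooooooo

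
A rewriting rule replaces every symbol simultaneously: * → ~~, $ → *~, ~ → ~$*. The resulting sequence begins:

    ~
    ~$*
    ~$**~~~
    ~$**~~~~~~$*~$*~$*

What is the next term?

Rewriting the 18 symbols of ~$**~~~~~~$*~$*~$* one by one yields ~$* *~ ~~ ~~ ~$* ~$* ~$* ~$* ~$* ~$* *~ ~~ ~$* *~ ~~ ~$* *~ ~~; concatenated:

~$**~~~~~~$*~$*~$*~$*~$*~$**~~~~$**~~~~$**~~~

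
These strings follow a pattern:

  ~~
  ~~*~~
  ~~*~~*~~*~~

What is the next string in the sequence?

Every step duplicates the string with '*' between the halves.
Doubling ~~*~~*~~*~~ with '*' between the halves:

~~*~~*~~*~~*~~*~~*~~*~~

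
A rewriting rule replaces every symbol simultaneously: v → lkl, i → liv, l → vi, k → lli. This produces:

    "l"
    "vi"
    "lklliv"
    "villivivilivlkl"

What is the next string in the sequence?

Rewriting the 15 symbols of villivivilivlkl one by one yields lkl liv vi vi liv lkl liv lkl liv vi liv lkl vi lli vi; concatenated:

lkllivvivilivlkllivlkllivvilivlklvillivi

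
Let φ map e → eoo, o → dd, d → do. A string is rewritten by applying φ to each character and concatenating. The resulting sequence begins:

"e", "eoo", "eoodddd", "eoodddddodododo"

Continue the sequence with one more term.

eoodddddodododododddodddodddodd

φ(eoodddddodododo) expands symbol-by-symbol to eoo dd dd do do do do do dd do dd do dd do dd; joining the 15 pieces gives the next term.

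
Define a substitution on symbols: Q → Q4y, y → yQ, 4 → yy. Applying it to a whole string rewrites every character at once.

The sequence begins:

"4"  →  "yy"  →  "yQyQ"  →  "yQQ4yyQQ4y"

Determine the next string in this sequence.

Expanding yQQ4yyQQ4y: y→yQ, Q→Q4y, Q→Q4y, 4→yy, y→yQ, y→yQ, Q→Q4y, Q→Q4y, 4→yy, y→yQ. Concatenated: yQ Q4y Q4y yy yQ yQ Q4y Q4y yy yQ.

yQQ4yQ4yyyyQyQQ4yQ4yyyyQ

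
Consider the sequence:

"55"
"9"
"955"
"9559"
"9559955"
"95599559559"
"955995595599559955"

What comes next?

95599559559955995595599559559

Each term (from the third on) is the previous term followed by the one before it: term 3 = 9·55 = 955.
The next term joins 955995595599559955 and 95599559559.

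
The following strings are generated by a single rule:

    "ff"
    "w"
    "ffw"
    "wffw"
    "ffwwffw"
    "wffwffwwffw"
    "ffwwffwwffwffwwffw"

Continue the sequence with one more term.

This is a Fibonacci-style word recurrence s(k) = s(k−2)·s(k−1): e.g. ff·w = ffw.
Continuing: wffwffwwffw · ffwwffwwffwffwwffw gives term 8.

wffwffwwffwffwwffwwffwffwwffw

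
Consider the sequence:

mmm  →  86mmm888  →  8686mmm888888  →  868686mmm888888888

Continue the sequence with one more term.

86868686mmm888888888888

s(k+1) = 86·s(k)·888, so each term gains 86 as a prefix and 888 as a suffix.
So the next term is 86·868686mmm888888888·888.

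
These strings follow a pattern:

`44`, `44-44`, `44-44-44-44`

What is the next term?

Every step duplicates the string with '-' between the halves.
One more doubling of 44-44-44-44 gives the answer.

44-44-44-44-44-44-44-44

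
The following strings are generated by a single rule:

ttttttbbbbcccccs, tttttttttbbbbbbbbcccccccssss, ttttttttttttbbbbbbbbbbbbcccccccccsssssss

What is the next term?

Each string has the form t^{3n+3} b^{4n} c^{2n+3} s^{3n-2} (n = 1, 2, …).
For the next term, n = 4, so the run lengths are 15, 16, 11, 10.

tttttttttttttttbbbbbbbbbbbbbbbbcccccccccccssssssssss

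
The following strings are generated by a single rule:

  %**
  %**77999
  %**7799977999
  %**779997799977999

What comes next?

Every step adds 77999 to the end: s(k+1) = s(k)·77999.
So the next term is %**779997799977999·77999.

%**77999779997799977999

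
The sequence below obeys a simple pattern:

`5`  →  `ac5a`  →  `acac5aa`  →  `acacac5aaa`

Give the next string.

acacacac5aaaa

Each term wraps the previous one in ac on the left and a on the right.
So the next term is ac·acacac5aaa·a.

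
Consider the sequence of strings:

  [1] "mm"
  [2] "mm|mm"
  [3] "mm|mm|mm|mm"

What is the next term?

mm|mm|mm|mm|mm|mm|mm|mm

Each string is two copies of the previous one joined by '|'.
So the next term is two copies of mm|mm|mm|mm with '|' between the halves.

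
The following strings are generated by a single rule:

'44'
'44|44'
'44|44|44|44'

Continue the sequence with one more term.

44|44|44|44|44|44|44|44

s(k+1) = s(k)·|·s(k) — each term doubles the last with '|' between the halves.
So the next term is two copies of 44|44|44|44 with '|' between the halves.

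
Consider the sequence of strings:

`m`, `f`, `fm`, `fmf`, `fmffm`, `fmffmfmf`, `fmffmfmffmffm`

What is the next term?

fmffmfmffmffmfmffmfmf

Each term (from the third on) is the previous term followed by the one before it: term 3 = f·m = fm.
So term 8 is fmffmfmffmffm·fmffmfmf.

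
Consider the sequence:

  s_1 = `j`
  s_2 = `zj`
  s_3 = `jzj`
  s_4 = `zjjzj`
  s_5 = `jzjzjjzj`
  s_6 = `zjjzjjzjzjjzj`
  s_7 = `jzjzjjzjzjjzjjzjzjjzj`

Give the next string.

zjjzjjzjzjjzjjzjzjjzjzjjzjjzjzjjzj

Each term (from the third on) is the two preceding terms concatenated in order: term 3 = j·zj = jzj.
The next term joins zjjzjjzjzjjzj and jzjzjjzjzjjzjjzjzjjzj.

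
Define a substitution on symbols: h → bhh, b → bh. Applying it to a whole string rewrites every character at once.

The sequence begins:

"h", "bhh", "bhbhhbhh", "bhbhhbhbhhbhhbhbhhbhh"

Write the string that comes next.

Applying the rule to each of the 21 symbols of bhbhhbhbhhbhhbhbhhbhh gives the pieces bh bhh bh bhh bhh bh bhh bh bhh bhh bh bhh bhh bh bhh bh bhh bhh bh bhh bhh, which concatenate to the answer.

bhbhhbhbhhbhhbhbhhbhbhhbhhbhbhhbhhbhbhhbhbhhbhhbhbhhbhh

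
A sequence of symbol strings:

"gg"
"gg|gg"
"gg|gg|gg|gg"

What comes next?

gg|gg|gg|gg|gg|gg|gg|gg

s(k+1) = s(k)·|·s(k) — each term doubles the last with '|' between the halves.
One more doubling of gg|gg|gg|gg gives the answer.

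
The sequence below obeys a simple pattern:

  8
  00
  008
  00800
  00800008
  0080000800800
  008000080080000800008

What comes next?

Each term (from the third on) is the previous term followed by the one before it: term 3 = 00·8 = 008.
Continuing: 008000080080000800008 · 0080000800800 gives term 8.

0080000800800008000080080000800800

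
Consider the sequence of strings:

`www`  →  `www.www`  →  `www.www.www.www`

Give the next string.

s(k+1) = s(k)·.·s(k) — each term doubles the last with '.' between the halves.
Doubling www.www.www.www with '.' between the halves:

www.www.www.www.www.www.www.www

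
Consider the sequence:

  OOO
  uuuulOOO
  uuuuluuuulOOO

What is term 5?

The strings grow by a fixed prefix uuuul each time.
From uuuuluuuulOOO, 2 further steps: uuuuluuuulOOO → uuuuluuuuluuuulOOO → (answer).

uuuuluuuuluuuuluuuulOOO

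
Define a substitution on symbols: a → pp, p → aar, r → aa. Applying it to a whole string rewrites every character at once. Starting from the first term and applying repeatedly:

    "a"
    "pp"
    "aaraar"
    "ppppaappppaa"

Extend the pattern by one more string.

Apply φ to ppppaappppaa symbol by symbol: p→aar, p→aar, p→aar, p→aar, a→pp, a→pp, p→aar, p→aar, p→aar, p→aar, a→pp, a→pp; joined: aar aar aar aar pp pp aar aar aar aar pp pp.

aaraaraaraarppppaaraaraaraarpppp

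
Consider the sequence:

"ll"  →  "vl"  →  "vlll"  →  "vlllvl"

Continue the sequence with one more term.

From term 3 onward, concatenate the last term with the second-to-last: vl·ll = vlll, vlll·vl = vlllvl, …
The next term joins vlllvl and vlll.

vlllvlvlll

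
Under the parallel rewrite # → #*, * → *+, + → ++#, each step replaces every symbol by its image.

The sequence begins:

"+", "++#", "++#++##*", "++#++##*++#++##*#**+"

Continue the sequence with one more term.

φ(++#++##*++#++##*#**+) expands symbol-by-symbol to ++# ++# #* ++# ++# #* #* *+ ++# ++# #* ++# ++# #* #* *+ #* *+ *+ ++#; joining the 20 pieces gives the next term.

++#++##*++#++##*#**+++#++##*++#++##*#**+#**+*+++#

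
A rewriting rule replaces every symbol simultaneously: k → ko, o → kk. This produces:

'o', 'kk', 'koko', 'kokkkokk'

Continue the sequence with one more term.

Expanding kokkkokk: k→ko, o→kk, k→ko, k→ko, k→ko, o→kk, k→ko, k→ko. Concatenated: ko kk ko ko ko kk ko ko.

kokkkokokokkkoko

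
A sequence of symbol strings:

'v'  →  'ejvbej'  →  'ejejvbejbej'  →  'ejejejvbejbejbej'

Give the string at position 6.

ejejejejejvbejbejbejbejbej

Each term wraps the previous one in ej on the left and bej on the right.
From ejejejvbejbejbej, 2 further steps: ejejejvbejbejbej → ejejejejvbejbejbejbej → (answer).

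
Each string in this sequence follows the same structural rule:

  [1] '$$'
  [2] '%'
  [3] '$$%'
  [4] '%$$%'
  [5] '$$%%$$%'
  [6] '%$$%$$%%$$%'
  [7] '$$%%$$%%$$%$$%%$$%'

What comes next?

Each term (from the third on) is the two preceding terms concatenated in order: term 3 = $$·% = $$%.
The next term joins %$$%$$%%$$% and $$%%$$%%$$%$$%%$$%.

%$$%$$%%$$%$$%%$$%%$$%$$%%$$%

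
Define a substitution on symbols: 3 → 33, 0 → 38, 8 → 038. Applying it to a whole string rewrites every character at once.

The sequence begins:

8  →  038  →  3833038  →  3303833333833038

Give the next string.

33333833038333333333303833333833038

Replace each of the 16 characters of 3303833333833038 in place — 33 33 38 33 038 33 33 33 33 33 038 33 33 38 33 038 — and concatenate.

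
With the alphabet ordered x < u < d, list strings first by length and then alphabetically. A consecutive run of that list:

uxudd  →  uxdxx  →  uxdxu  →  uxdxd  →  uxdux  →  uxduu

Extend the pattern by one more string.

uxdud

Treat uxduu as a base-3 numeral over the given alphabet and add one, carrying through any trailing d's.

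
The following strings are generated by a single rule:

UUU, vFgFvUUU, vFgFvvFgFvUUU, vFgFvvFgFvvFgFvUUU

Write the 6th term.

Each term is the previous one with vFgFv prepended.
From vFgFvvFgFvvFgFvUUU, 2 further steps: vFgFvvFgFvvFgFvUUU → vFgFvvFgFvvFgFvvFgFvUUU → (answer).

vFgFvvFgFvvFgFvvFgFvvFgFvUUU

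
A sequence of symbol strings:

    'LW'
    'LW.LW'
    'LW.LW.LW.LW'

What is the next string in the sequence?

Every step duplicates the string with '.' between the halves.
Doubling LW.LW.LW.LW with '.' between the halves:

LW.LW.LW.LW.LW.LW.LW.LW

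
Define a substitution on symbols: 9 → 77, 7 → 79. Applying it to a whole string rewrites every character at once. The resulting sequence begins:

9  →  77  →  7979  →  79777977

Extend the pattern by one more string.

Apply φ to 79777977 symbol by symbol: 7→79, 9→77, 7→79, 7→79, 7→79, 9→77, 7→79, 7→79; joined: 79 77 79 79 79 77 79 79.

7977797979777979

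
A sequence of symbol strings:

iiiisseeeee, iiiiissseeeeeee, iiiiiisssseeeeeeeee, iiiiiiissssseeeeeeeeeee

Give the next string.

Reading off run lengths: i runs 4, 5, 6, 7; s runs 2, 3, 4, 5; e runs 5, 7, 9, 11 — each is linear in n, where the shown terms are n = 2, 3, 4, 5.
Setting n = 6 gives 8, 6, 13 characters in each block.

iiiiiiiisssssseeeeeeeeeeeee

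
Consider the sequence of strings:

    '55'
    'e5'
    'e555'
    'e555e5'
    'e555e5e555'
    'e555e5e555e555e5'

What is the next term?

Each term (from the third on) is the previous term followed by the one before it: term 3 = e5·55 = e555.
Continuing: e555e5e555e555e5 · e555e5e555 gives term 7.

e555e5e555e555e5e555e5e555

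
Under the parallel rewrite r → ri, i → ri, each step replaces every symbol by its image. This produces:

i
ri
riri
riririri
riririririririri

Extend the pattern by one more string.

Rewriting the 16 symbols of riririririririri one by one yields ri ri ri ri ri ri ri ri ri ri ri ri ri ri ri ri; concatenated:

riririririririririririririririri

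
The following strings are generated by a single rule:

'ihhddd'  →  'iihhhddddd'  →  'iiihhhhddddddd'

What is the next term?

Reading off run lengths: i runs 1, 2, 3; h runs 2, 3, 4; d runs 3, 5, 7 — each is linear in n (n = 1, 2, …).
Setting n = 4 gives 4, 5, 9 characters in each block.

iiiihhhhhddddddddd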